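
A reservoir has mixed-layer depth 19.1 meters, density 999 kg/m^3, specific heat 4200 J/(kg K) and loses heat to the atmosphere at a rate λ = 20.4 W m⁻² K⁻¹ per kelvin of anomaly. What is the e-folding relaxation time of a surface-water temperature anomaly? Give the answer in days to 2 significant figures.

Areal heat capacity C = ρ c_p D = 999 × 4200 × 19.1 = 8.01×10^7 J/(m^2 K).
Relaxation time τ = C / λ = 8.01×10^7 / 20.4 = 3.93×10^6 s.
In days: 3.93×10^6 s / (86400 s/day) = 45.5 days.

45 days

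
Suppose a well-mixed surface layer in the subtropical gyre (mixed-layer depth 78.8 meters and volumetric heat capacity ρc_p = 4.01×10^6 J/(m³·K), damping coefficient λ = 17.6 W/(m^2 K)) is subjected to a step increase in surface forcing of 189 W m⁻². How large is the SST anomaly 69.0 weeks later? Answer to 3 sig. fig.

Areal heat capacity C = ρc_p × D = 4.01×10^6 × 78.8 = 3.16×10^8 J/(m^2 K).
τ = C / λ = 3.16×10^8 / 17.6 = 1.80×10^7 s.
Equilibrium anomaly ΔT_eq = F / λ = 189 / 17.6 = 10.7 K.
t = 69.0 weeks = 4.17×10^7 s, so t/τ = 2.32.
ΔT(t) = ΔT_eq (1 − e^(−t/τ)) = 10.7 × (1 − e^−2.32) = 9.69 K.

9.69 K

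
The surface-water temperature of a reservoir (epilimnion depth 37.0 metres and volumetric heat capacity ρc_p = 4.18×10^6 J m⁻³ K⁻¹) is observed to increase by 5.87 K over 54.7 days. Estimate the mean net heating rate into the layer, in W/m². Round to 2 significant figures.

Areal heat capacity C = ρc_p × D = 4.18×10^6 × 37.0 = 1.55×10^8 J m⁻² K⁻¹.
Required heat per unit area: Q = C ΔT = 1.55×10^8 × 5.87 = 9.08×10^8 J/m².
Flux F = Q / Δt = 9.08×10^8 / 4.73×10^6 s = 192 W/m².

190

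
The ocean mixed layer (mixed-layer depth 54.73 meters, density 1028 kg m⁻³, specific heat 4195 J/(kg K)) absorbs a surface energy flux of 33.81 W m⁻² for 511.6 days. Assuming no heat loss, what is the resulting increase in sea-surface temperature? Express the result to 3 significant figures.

Areal heat capacity C = ρ c_p D = 1028 × 4195 × 54.73 = 2.36×10^8 J/(m^2 K).
Net heat input Q = F Δt = 33.81 × (511.6 days × 86400 s/day) = 1.49×10^9 J/m².
ΔT = Q / C = 1.49×10^9 / 2.36×10^8 = 6.33 K.

6.33 K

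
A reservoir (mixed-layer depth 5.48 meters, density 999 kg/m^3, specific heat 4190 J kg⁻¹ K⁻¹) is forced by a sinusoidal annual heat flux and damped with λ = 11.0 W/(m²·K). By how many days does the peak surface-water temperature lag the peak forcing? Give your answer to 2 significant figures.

23 days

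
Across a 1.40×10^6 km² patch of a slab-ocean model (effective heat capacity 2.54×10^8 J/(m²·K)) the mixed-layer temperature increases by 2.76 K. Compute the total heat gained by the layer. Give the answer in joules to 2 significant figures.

Areal heat capacity C = 2.54×10^8 J/(m²·K) (given).
Heat per unit area: q = C ΔT = 2.54×10^8 × 2.76 = 7.01×10^8 J/m².
Total heat: Q = q × A = 7.01×10^8 × (1.40×10^6 × 10⁶ m²) = 9.81×10^20 J.

9.8×10^20 J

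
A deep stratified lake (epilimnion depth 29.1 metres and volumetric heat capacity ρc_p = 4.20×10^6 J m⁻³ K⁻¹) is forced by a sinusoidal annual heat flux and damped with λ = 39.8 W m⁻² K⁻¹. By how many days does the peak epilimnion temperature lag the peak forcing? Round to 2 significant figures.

32 days

Areal heat capacity C = ρc_p × D = 4.20×10^6 × 29.1 = 1.22×10^8 J m⁻² K⁻¹.
ω = 2π / 3.15×10^7 s = 1.99×10^-7 s⁻¹.
Phase lag φ = arctan(Cω/λ) = arctan(24.4/39.8) = 0.549 rad.
Time lag = φ / ω = 0.549 / 1.99×10^-7 = 2.76×10^6 s = 31.9 days.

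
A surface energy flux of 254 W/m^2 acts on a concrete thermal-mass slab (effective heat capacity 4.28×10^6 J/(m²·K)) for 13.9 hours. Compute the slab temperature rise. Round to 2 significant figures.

Areal heat capacity C = 4.28×10^6 J/(m²·K) (given).
Net heat input Q = F Δt = 254 × (13.9 hours × 3600 s/hour) = 1.27×10^7 J/m².
ΔT = Q / C = 1.27×10^7 / 4.28×10^6 = 2.97 K.

3.0 K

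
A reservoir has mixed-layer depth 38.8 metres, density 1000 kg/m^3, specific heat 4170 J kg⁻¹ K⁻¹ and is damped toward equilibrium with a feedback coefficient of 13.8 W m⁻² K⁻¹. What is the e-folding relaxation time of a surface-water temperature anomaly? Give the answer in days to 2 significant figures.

140 days

Areal heat capacity C = ρ c_p D = 1000 × 4170 × 38.8 = 1.62×10^8 J m⁻² K⁻¹.
Relaxation time τ = C / λ = 1.62×10^8 / 13.8 = 1.17×10^7 s.
In days: 1.17×10^7 s / (86400 s/day) = 136 days.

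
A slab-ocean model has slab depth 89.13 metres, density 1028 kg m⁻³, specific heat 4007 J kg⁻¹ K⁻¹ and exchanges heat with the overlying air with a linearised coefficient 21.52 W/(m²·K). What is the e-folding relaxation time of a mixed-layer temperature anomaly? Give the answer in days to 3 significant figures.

Areal heat capacity C = ρ c_p D = 1028 × 4007 × 89.13 = 3.67×10^8 J m⁻² K⁻¹.
Relaxation time τ = C / λ = 3.67×10^8 / 21.52 = 1.71×10^7 s.
In days: 1.71×10^7 s / (86400 s/day) = 197 days.

197 days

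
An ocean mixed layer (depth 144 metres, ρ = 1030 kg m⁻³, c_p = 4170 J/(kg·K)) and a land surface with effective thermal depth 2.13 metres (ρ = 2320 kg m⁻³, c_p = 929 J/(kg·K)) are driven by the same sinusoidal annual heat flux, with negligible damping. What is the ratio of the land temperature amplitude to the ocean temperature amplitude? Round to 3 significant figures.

C_ocean = 1030 × 4170 × 144 = 6.18×10^8 J/(m²·K).
C_land = 2320 × 929 × 2.13 = 4.59×10^6 J/(m²·K).
Undamped amplitude ∝ 1/C, so A_land/A_ocean = C_ocean/C_land = 135.

135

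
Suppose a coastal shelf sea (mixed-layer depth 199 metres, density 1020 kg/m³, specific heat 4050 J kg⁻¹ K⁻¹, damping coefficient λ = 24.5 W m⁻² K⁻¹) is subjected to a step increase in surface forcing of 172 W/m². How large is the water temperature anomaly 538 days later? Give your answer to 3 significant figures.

Areal heat capacity C = ρ c_p D = 1020 × 4050 × 199 = 8.22×10^8 J m⁻² K⁻¹.
τ = C / λ = 8.22×10^8 / 24.5 = 3.36×10^7 s.
Equilibrium anomaly ΔT_eq = F / λ = 172 / 24.5 = 7.02 K.
t = 538 days = 4.65×10^7 s, so t/τ = 1.39.
ΔT(t) = ΔT_eq (1 − e^(−t/τ)) = 7.02 × (1 − e^−1.39) = 5.26 K.

5.26 K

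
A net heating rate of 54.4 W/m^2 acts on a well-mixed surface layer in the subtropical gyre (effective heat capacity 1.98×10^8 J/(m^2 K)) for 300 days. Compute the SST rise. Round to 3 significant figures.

7.12 K

Areal heat capacity C = 1.98×10^8 J/(m^2 K) (given).
Net heat input Q = F Δt = 54.4 × (300 days × 86400 s/day) = 1.41×10^9 J/m².
ΔT = Q / C = 1.41×10^9 / 1.98×10^8 = 7.12 K.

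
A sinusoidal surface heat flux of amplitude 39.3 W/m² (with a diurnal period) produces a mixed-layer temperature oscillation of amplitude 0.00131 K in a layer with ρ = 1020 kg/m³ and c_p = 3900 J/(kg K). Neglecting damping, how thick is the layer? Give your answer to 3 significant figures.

ω = 2π / 86400 s = 7.27×10^-5 s⁻¹.
Required C = F₀ / (A ω) = 39.3 / (0.00131 × 7.27×10^-5) = 4.13×10^8 J/(m²·K).
D = C / (ρ c_p) = 4.13×10^8 / (1020 × 3900) = 104 m.

104 m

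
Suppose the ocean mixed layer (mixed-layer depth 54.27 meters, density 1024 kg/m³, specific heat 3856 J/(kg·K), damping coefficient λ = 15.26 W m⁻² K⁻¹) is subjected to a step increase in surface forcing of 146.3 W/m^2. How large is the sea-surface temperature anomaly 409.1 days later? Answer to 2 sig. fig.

8.8 K

Areal heat capacity C = ρ c_p D = 1024 × 3856 × 54.27 = 2.14×10^8 J/(m^2 K).
τ = C / λ = 2.14×10^8 / 15.26 = 1.40×10^7 s.
Equilibrium anomaly ΔT_eq = F / λ = 146.3 / 15.26 = 9.59 K.
t = 409.1 days = 3.53×10^7 s, so t/τ = 2.52.
ΔT(t) = ΔT_eq (1 − e^(−t/τ)) = 9.59 × (1 − e^−2.52) = 8.81 K.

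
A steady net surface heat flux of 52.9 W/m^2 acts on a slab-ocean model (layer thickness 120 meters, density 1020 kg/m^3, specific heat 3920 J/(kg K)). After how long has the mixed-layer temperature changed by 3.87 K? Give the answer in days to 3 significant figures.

406 days

Areal heat capacity C = ρ c_p D = 1020 × 3920 × 120 = 4.80×10^8 J/(m²·K).
Time required: Δt = C ΔT / F = 4.80×10^8 × 3.87 / 52.9 = 3.51×10^7 s.
In days: 3.51×10^7 s / (86400 s/day) = 406 days.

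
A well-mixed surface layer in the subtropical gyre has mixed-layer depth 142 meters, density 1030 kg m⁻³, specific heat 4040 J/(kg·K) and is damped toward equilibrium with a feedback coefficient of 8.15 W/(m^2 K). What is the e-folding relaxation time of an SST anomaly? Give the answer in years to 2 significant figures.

2.3 years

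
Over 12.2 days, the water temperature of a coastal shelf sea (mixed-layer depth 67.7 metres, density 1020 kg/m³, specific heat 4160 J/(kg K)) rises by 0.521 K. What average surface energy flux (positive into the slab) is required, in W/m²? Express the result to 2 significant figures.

140

Areal heat capacity C = ρ c_p D = 1020 × 4160 × 67.7 = 2.87×10^8 J/(m^2 K).
Required heat per unit area: Q = C ΔT = 2.87×10^8 × 0.521 = 1.50×10^8 J/m².
Flux F = Q / Δt = 1.50×10^8 / 1.05×10^6 s = 142 W/m².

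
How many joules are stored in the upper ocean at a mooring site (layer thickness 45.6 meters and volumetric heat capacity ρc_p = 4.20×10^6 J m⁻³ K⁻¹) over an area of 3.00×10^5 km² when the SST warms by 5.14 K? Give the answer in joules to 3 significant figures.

Areal heat capacity C = ρc_p × D = 4.20×10^6 × 45.6 = 1.92×10^8 J/(m²·K).
Heat per unit area: q = C ΔT = 1.92×10^8 × 5.14 = 9.84×10^8 J/m².
Total heat: Q = q × A = 9.84×10^8 × (3.00×10^5 × 10⁶ m²) = 2.95×10^20 J.

2.95×10^20 J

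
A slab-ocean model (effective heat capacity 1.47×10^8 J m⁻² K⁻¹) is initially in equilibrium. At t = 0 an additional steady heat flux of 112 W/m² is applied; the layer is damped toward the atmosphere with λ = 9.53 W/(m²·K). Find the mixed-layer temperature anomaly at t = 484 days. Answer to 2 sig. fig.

Areal heat capacity C = 1.47×10^8 J m⁻² K⁻¹ (given).
τ = C / λ = 1.47×10^8 / 9.53 = 1.54×10^7 s.
Equilibrium anomaly ΔT_eq = F / λ = 112 / 9.53 = 11.8 K.
t = 484 days = 4.18×10^7 s, so t/τ = 2.71.
ΔT(t) = ΔT_eq (1 − e^(−t/τ)) = 11.8 × (1 − e^−2.71) = 11.0 K.

11 K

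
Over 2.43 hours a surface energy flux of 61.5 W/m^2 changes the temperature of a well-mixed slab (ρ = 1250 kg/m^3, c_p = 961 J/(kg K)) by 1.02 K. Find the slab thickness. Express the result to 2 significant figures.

Heat input Q = F Δt = 61.5 × 8750 s = 5.38×10^5 J/m².
Required areal heat capacity C = Q / ΔT = 5.27×10^5 J/(m²·K).
Depth D = C / (ρ c_p) = 5.27×10^5 / (1250 × 961) = 0.439 m.

0.44 m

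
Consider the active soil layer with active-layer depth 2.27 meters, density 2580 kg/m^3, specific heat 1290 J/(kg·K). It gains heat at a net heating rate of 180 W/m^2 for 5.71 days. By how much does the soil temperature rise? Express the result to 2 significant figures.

Areal heat capacity C = ρ c_p D = 2580 × 1290 × 2.27 = 7.56×10^6 J/(m^2 K).
Net heat input Q = F Δt = 180 × (5.71 days × 86400 s/day) = 8.88×10^7 J/m².
ΔT = Q / C = 8.88×10^7 / 7.56×10^6 = 11.8 K.

12 K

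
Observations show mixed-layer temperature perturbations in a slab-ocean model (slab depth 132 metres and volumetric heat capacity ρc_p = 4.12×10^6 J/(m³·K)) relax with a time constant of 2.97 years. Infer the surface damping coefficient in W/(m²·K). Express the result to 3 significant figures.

5.80

Areal heat capacity C = ρc_p × D = 4.12×10^6 × 132 = 5.44×10^8 J/(m^2 K).
τ = 2.97 years = 9.37×10^7 s.
λ = C / τ = 5.44×10^8 / 9.37×10^7 = 5.80 W/(m²·K).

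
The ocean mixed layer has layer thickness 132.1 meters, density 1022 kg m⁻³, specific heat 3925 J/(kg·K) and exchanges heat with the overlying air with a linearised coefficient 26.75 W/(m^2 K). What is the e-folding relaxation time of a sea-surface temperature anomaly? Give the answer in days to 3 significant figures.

229 days

Areal heat capacity C = ρ c_p D = 1022 × 3925 × 132.1 = 5.30×10^8 J/(m²·K).
Relaxation time τ = C / λ = 5.30×10^8 / 26.75 = 1.98×10^7 s.
In days: 1.98×10^7 s / (86400 s/day) = 229 days.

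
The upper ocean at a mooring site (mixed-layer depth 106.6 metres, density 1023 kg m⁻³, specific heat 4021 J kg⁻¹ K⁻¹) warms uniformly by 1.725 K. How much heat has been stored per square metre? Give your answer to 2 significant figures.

7.6×10^8

Areal heat capacity C = ρ c_p D = 1023 × 4021 × 106.6 = 4.38×10^8 J/(m^2 K).
ΔQ = C ΔT = 4.38×10^8 × 1.725 = 7.56×10^8 J/m².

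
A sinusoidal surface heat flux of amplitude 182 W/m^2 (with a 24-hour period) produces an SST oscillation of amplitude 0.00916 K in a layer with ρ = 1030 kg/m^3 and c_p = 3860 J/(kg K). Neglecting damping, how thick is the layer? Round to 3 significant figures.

ω = 2π / 86400 s = 7.27×10^-5 s⁻¹.
Required C = F₀ / (A ω) = 182 / (0.00916 × 7.27×10^-5) = 2.73×10^8 J/(m²·K).
D = C / (ρ c_p) = 2.73×10^8 / (1030 × 3860) = 68.7 m.

68.7 m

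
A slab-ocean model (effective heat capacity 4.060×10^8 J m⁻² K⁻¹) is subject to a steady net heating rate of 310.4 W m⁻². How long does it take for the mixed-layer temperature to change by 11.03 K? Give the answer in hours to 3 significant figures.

Areal heat capacity C = 4.060×10^8 J m⁻² K⁻¹ (given).
Time required: Δt = C ΔT / F = 4.06×10^8 × 11.03 / 310.4 = 1.44×10^7 s.
In hours: 1.44×10^7 s / (3600 s/hour) = 4010 hours.

4010 hours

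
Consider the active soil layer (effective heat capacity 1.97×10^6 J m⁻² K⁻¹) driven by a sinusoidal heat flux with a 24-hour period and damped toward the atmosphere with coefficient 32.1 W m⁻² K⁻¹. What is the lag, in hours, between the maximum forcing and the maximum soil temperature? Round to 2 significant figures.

Areal heat capacity C = 1.97×10^6 J m⁻² K⁻¹ (given).
ω = 2π / 86400 s = 7.27×10^-5 s⁻¹.
Phase lag φ = arctan(Cω/λ) = arctan(143/32.1) = 1.35 rad.
Time lag = φ / ω = 1.35 / 7.27×10^-5 = 18600 s = 5.16 hours.

5.2 hours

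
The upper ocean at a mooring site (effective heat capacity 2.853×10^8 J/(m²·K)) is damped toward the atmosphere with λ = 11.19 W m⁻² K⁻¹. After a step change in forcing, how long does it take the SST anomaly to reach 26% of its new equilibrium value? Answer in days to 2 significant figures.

89 days

Areal heat capacity C = 2.853×10^8 J/(m²·K) (given).
τ = C / λ = 2.85×10^8 / 11.19 = 2.55×10^7 s.
Fraction reached: 1 − e^(−t/τ) = 0.26 ⇒ t = −τ ln(1 − 0.26) = τ × 0.301.
t = 7.68×10^6 s = 88.9 days.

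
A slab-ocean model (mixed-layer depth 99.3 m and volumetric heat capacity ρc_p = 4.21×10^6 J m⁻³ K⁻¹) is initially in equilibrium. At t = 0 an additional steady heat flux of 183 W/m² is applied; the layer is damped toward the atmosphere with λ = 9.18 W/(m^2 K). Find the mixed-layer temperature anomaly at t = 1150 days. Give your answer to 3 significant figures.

Areal heat capacity C = ρc_p × D = 4.21×10^6 × 99.3 = 4.18×10^8 J/(m^2 K).
τ = C / λ = 4.18×10^8 / 9.18 = 4.55×10^7 s.
Equilibrium anomaly ΔT_eq = F / λ = 183 / 9.18 = 19.9 K.
t = 1150 days = 9.94×10^7 s, so t/τ = 2.18.
ΔT(t) = ΔT_eq (1 − e^(−t/τ)) = 19.9 × (1 − e^−2.18) = 17.7 K.

17.7 K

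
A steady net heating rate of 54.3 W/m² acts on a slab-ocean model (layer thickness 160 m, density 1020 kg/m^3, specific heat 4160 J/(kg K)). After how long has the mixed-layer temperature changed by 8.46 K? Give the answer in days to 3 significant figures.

1220 days

Areal heat capacity C = ρ c_p D = 1020 × 4160 × 160 = 6.79×10^8 J/(m²·K).
Time required: Δt = C ΔT / F = 6.79×10^8 × 8.46 / 54.3 = 1.06×10^8 s.
In days: 1.06×10^8 s / (86400 s/day) = 1220 days.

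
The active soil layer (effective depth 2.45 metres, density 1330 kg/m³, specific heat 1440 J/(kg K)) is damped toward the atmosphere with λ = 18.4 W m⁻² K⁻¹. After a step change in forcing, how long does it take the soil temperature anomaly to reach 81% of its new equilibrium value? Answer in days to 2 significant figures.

Areal heat capacity C = ρ c_p D = 1330 × 1440 × 2.45 = 4.69×10^6 J m⁻² K⁻¹.
τ = C / λ = 4.69×10^6 / 18.4 = 2.55×10^5 s.
Fraction reached: 1 − e^(−t/τ) = 0.81 ⇒ t = −τ ln(1 − 0.81) = τ × 1.66.
t = 4.24×10^5 s = 4.90 days.

4.9 days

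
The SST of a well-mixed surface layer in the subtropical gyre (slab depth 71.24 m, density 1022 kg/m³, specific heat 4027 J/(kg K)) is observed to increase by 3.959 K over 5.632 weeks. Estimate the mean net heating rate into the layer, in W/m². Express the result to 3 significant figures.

Areal heat capacity C = ρ c_p D = 1022 × 4027 × 71.24 = 2.93×10^8 J/(m²·K).
Required heat per unit area: Q = C ΔT = 2.93×10^8 × 3.959 = 1.16×10^9 J/m².
Flux F = Q / Δt = 1.16×10^9 / 3.41×10^6 s = 341 W/m².

341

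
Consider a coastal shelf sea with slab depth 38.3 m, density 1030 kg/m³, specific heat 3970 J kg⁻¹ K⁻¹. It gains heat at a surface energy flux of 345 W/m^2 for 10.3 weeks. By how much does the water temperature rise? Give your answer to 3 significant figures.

Areal heat capacity C = ρ c_p D = 1030 × 3970 × 38.3 = 1.57×10^8 J/(m^2 K).
Net heat input Q = F Δt = 345 × (10.3 weeks × 6.048×10^5 s/week) = 2.15×10^9 J/m².
ΔT = Q / C = 2.15×10^9 / 1.57×10^8 = 13.7 K.

13.7 K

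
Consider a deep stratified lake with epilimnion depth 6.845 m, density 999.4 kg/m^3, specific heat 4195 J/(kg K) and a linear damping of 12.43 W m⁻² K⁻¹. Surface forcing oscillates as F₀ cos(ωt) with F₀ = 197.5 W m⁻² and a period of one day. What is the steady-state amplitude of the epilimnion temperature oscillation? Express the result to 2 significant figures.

0.095 K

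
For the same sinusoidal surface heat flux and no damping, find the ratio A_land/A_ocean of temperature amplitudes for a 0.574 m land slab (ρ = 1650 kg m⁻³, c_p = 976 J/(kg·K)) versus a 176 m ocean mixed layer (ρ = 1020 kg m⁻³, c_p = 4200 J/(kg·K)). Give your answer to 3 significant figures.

C_ocean = 1020 × 4200 × 176 = 7.54×10^8 J/(m²·K).
C_land = 1650 × 976 × 0.574 = 9.24×10^5 J/(m²·K).
Undamped amplitude ∝ 1/C, so A_land/A_ocean = C_ocean/C_land = 816.

816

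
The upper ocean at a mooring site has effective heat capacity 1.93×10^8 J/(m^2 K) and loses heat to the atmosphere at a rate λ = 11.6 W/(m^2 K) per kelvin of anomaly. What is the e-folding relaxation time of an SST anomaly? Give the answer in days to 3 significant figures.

Areal heat capacity C = 1.93×10^8 J/(m^2 K) (given).
Relaxation time τ = C / λ = 1.93×10^8 / 11.6 = 1.66×10^7 s.
In days: 1.66×10^7 s / (86400 s/day) = 193 days.

193 days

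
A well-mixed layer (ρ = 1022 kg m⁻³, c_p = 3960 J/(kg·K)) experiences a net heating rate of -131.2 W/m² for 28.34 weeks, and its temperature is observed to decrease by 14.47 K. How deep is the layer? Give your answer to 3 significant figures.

Heat input Q = F Δt = -131.2 × 1.71×10^7 s = -2.25×10^9 J/m².
Required areal heat capacity C = Q / ΔT = 1.55×10^8 J/(m²·K).
Depth D = C / (ρ c_p) = 1.55×10^8 / (1022 × 3960) = 38.4 m.

38.4 m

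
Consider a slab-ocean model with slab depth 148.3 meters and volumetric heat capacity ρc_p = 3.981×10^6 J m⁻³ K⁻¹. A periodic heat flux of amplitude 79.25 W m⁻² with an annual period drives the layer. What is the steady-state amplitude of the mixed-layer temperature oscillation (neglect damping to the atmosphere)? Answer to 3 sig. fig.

0.674 K

Areal heat capacity C = ρc_p × D = 3.981×10^6 × 148.3 = 5.90×10^8 J/(m^2 K).
Angular frequency ω = 2π / T = 2π / 3.15×10^7 s = 1.99×10^-7 s⁻¹.
Cω = 5.90×10^8 × 1.99×10^-7 = 118 W/(m²·K).
Amplitude A = F₀ / (Cω) = 79.25 / 118 = 0.674 K.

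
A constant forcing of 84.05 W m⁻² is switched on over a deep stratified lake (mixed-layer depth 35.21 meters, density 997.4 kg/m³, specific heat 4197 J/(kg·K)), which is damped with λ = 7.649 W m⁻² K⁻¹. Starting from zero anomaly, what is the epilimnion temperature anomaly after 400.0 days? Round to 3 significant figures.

Areal heat capacity C = ρ c_p D = 997.4 × 4197 × 35.21 = 1.47×10^8 J/(m²·K).
τ = C / λ = 1.47×10^8 / 7.649 = 1.93×10^7 s.
Equilibrium anomaly ΔT_eq = F / λ = 84.05 / 7.649 = 11.0 K.
t = 400.0 days = 3.46×10^7 s, so t/τ = 1.79.
ΔT(t) = ΔT_eq (1 − e^(−t/τ)) = 11.0 × (1 − e^−1.79) = 9.16 K.

9.16 K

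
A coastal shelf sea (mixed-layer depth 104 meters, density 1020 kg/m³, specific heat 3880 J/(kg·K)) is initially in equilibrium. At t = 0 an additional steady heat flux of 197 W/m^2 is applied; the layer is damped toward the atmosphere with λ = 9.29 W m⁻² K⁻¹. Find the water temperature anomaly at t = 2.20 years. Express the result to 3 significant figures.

16.8 K

Areal heat capacity C = ρ c_p D = 1020 × 3880 × 104 = 4.12×10^8 J/(m^2 K).
τ = C / λ = 4.12×10^8 / 9.29 = 4.43×10^7 s.
Equilibrium anomaly ΔT_eq = F / λ = 197 / 9.29 = 21.2 K.
t = 2.20 years = 6.94×10^7 s, so t/τ = 1.57.
ΔT(t) = ΔT_eq (1 − e^(−t/τ)) = 21.2 × (1 − e^−1.57) = 16.8 K.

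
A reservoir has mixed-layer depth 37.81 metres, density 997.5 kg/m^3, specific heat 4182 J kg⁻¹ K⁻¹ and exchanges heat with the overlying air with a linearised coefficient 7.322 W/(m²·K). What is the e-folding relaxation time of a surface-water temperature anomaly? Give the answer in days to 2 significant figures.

250 days

Areal heat capacity C = ρ c_p D = 997.5 × 4182 × 37.81 = 1.58×10^8 J m⁻² K⁻¹.
Relaxation time τ = C / λ = 1.58×10^8 / 7.322 = 2.15×10^7 s.
In days: 2.15×10^7 s / (86400 s/day) = 249 days.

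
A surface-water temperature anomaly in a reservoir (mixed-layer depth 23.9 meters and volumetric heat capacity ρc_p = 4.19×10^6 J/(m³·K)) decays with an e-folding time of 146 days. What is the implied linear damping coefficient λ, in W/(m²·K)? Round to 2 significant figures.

7.9

Areal heat capacity C = ρc_p × D = 4.19×10^6 × 23.9 = 1.00×10^8 J/(m²·K).
τ = 146 days = 1.26×10^7 s.
λ = C / τ = 1.00×10^8 / 1.26×10^7 = 7.94 W/(m²·K).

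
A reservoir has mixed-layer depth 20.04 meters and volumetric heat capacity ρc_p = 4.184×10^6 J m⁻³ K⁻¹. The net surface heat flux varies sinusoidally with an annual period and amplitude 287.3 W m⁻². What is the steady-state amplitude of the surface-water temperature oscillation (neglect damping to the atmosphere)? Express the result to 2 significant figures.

17 K

Areal heat capacity C = ρc_p × D = 4.184×10^6 × 20.04 = 8.38×10^7 J/(m^2 K).
Angular frequency ω = 2π / T = 2π / 3.15×10^7 s = 1.99×10^-7 s⁻¹.
Cω = 8.38×10^7 × 1.99×10^-7 = 16.7 W/(m²·K).
Amplitude A = F₀ / (Cω) = 287.3 / 16.7 = 17.2 K.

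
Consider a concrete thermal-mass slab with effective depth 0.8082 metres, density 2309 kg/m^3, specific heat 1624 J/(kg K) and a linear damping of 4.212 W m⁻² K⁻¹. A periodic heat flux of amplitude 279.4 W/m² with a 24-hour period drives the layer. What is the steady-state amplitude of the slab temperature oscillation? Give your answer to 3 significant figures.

1.27 K

Areal heat capacity C = ρ c_p D = 2309 × 1624 × 0.8082 = 3.03×10^6 J m⁻² K⁻¹.
Angular frequency ω = 2π / T = 2π / 86400 s = 7.27×10^-5 s⁻¹.
√((Cω)² + λ²) = √((220)² + 4.212²) = 220 W/(m²·K).
Amplitude A = F₀ / √((Cω)²+λ²) = 279.4 / 220 = 1.27 K.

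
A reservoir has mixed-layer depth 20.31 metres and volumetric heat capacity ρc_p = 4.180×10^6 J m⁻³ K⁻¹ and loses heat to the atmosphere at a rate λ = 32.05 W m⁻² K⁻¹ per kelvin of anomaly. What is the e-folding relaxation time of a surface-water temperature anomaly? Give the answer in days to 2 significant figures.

Areal heat capacity C = ρc_p × D = 4.180×10^6 × 20.31 = 8.49×10^7 J/(m^2 K).
Relaxation time τ = C / λ = 8.49×10^7 / 32.05 = 2.65×10^6 s.
In days: 2.65×10^6 s / (86400 s/day) = 30.7 days.

31 days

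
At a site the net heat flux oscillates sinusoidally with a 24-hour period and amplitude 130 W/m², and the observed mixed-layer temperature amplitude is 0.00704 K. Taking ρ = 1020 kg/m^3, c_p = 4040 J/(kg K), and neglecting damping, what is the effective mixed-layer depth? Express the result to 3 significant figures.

61.6 m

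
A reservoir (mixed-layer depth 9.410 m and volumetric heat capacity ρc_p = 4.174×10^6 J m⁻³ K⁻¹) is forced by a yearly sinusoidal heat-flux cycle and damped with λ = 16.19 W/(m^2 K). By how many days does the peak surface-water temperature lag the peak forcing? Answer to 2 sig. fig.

Areal heat capacity C = ρc_p × D = 4.174×10^6 × 9.410 = 3.93×10^7 J m⁻² K⁻¹.
ω = 2π / 3.15×10^7 s = 1.99×10^-7 s⁻¹.
Phase lag φ = arctan(Cω/λ) = arctan(7.83/16.19) = 0.450 rad.
Time lag = φ / ω = 0.450 / 1.99×10^-7 = 2.26×10^6 s = 26.2 days.

26 days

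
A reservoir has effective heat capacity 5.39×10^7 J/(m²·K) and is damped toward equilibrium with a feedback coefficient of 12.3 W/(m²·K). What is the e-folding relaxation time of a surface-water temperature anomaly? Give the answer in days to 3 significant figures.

Areal heat capacity C = 5.39×10^7 J/(m²·K) (given).
Relaxation time τ = C / λ = 5.39×10^7 / 12.3 = 4.38×10^6 s.
In days: 4.38×10^6 s / (86400 s/day) = 50.7 days.

50.7 days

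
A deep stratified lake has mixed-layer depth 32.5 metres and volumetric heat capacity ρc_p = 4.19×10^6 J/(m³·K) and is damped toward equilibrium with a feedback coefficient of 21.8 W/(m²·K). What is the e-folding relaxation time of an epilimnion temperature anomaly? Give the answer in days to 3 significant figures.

72.3 days

Areal heat capacity C = ρc_p × D = 4.19×10^6 × 32.5 = 1.36×10^8 J m⁻² K⁻¹.
Relaxation time τ = C / λ = 1.36×10^8 / 21.8 = 6.25×10^6 s.
In days: 6.25×10^6 s / (86400 s/day) = 72.3 days.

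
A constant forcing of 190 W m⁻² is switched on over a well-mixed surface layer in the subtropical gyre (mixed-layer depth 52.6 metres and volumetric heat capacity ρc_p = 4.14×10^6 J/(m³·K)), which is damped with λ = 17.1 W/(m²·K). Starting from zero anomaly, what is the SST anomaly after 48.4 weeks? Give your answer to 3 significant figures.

Areal heat capacity C = ρc_p × D = 4.14×10^6 × 52.6 = 2.18×10^8 J m⁻² K⁻¹.
τ = C / λ = 2.18×10^8 / 17.1 = 1.27×10^7 s.
Equilibrium anomaly ΔT_eq = F / λ = 190 / 17.1 = 11.1 K.
t = 48.4 weeks = 2.93×10^7 s, so t/τ = 2.30.
ΔT(t) = ΔT_eq (1 − e^(−t/τ)) = 11.1 × (1 − e^−2.30) = 10.0 K.

10.0 K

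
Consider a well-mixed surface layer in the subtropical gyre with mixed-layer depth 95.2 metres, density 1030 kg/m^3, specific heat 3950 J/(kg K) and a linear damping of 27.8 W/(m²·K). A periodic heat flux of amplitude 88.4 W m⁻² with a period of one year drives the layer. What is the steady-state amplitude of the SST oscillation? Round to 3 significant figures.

Areal heat capacity C = ρ c_p D = 1030 × 3950 × 95.2 = 3.87×10^8 J/(m²·K).
Angular frequency ω = 2π / T = 2π / 3.15×10^7 s = 1.99×10^-7 s⁻¹.
√((Cω)² + λ²) = √((77.2)² + 27.8²) = 82.0 W/(m²·K).
Amplitude A = F₀ / √((Cω)²+λ²) = 88.4 / 82.0 = 1.08 K.

1.08 K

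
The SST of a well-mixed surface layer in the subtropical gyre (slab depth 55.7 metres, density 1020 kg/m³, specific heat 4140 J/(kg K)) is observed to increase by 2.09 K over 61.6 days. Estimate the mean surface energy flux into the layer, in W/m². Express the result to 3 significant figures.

92.4

Areal heat capacity C = ρ c_p D = 1020 × 4140 × 55.7 = 2.35×10^8 J/(m²·K).
Required heat per unit area: Q = C ΔT = 2.35×10^8 × 2.09 = 4.92×10^8 J/m².
Flux F = Q / Δt = 4.92×10^8 / 5.32×10^6 s = 92.4 W/m².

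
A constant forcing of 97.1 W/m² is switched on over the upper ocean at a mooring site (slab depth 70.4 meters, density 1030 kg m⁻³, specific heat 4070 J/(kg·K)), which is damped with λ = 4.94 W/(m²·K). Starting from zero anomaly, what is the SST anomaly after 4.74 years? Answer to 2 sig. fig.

Areal heat capacity C = ρ c_p D = 1030 × 4070 × 70.4 = 2.95×10^8 J/(m^2 K).
τ = C / λ = 2.95×10^8 / 4.94 = 5.97×10^7 s.
Equilibrium anomaly ΔT_eq = F / λ = 97.1 / 4.94 = 19.7 K.
t = 4.74 years = 1.50×10^8 s, so t/τ = 2.50.
ΔT(t) = ΔT_eq (1 − e^(−t/τ)) = 19.7 × (1 − e^−2.50) = 18.0 K.

18 K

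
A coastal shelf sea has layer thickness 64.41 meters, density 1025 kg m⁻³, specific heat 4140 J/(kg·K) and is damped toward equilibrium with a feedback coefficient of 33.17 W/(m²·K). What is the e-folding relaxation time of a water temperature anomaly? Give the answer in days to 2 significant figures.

Areal heat capacity C = ρ c_p D = 1025 × 4140 × 64.41 = 2.73×10^8 J m⁻² K⁻¹.
Relaxation time τ = C / λ = 2.73×10^8 / 33.17 = 8.24×10^6 s.
In days: 8.24×10^6 s / (86400 s/day) = 95.4 days.

95 days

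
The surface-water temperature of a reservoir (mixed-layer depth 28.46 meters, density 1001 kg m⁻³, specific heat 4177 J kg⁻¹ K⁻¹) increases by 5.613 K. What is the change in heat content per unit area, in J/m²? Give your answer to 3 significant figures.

6.68×10^8

Areal heat capacity C = ρ c_p D = 1001 × 4177 × 28.46 = 1.19×10^8 J/(m^2 K).
ΔQ = C ΔT = 1.19×10^8 × 5.613 = 6.68×10^8 J/m².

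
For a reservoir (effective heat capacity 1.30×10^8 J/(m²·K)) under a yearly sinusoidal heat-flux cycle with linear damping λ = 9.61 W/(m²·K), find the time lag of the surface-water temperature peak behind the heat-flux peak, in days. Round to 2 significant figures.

Areal heat capacity C = 1.30×10^8 J/(m²·K) (given).
ω = 2π / 3.15×10^7 s = 1.99×10^-7 s⁻¹.
Phase lag φ = arctan(Cω/λ) = arctan(25.9/9.61) = 1.22 rad.
Time lag = φ / ω = 1.22 / 1.99×10^-7 = 6.10×10^6 s = 70.6 days.

71 days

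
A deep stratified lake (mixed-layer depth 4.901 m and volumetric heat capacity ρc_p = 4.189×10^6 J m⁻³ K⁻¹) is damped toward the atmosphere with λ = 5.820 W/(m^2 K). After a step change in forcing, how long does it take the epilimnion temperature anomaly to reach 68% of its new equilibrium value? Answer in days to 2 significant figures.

47 days

Areal heat capacity C = ρc_p × D = 4.189×10^6 × 4.901 = 2.05×10^7 J/(m²·K).
τ = C / λ = 2.05×10^7 / 5.820 = 3.53×10^6 s.
Fraction reached: 1 − e^(−t/τ) = 0.68 ⇒ t = −τ ln(1 − 0.68) = τ × 1.14.
t = 4.02×10^6 s = 46.5 days.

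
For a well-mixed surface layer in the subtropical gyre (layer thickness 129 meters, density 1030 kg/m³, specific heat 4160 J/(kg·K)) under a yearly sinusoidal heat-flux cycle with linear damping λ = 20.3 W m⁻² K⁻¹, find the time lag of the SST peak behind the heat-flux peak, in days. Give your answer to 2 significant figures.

81 days

Areal heat capacity C = ρ c_p D = 1030 × 4160 × 129 = 5.53×10^8 J/(m²·K).
ω = 2π / 3.15×10^7 s = 1.99×10^-7 s⁻¹.
Phase lag φ = arctan(Cω/λ) = arctan(110/20.3) = 1.39 rad.
Time lag = φ / ω = 1.39 / 1.99×10^-7 = 6.97×10^6 s = 80.7 days.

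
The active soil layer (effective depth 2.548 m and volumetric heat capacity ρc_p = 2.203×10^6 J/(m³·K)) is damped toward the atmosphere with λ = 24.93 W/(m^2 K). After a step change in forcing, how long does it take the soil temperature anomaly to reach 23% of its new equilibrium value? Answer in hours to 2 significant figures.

16 hours

Areal heat capacity C = ρc_p × D = 2.203×10^6 × 2.548 = 5.61×10^6 J/(m^2 K).
τ = C / λ = 5.61×10^6 / 24.93 = 2.25×10^5 s.
Fraction reached: 1 − e^(−t/τ) = 0.23 ⇒ t = −τ ln(1 − 0.23) = τ × 0.261.
t = 58800 s = 16.3 hours.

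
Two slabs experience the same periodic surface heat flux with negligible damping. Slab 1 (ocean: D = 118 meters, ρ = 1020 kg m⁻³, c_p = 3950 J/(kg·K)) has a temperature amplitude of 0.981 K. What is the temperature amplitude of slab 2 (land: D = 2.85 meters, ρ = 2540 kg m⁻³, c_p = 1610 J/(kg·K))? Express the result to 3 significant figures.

C_ocean = 4.75×10^8 J/(m²·K); C_land = 1.17×10^7 J/(m²·K).
A ∝ 1/C ⇒ A_land = A_ocean × C_ocean/C_land = 0.981 × 40.8 = 40.0 K.

40.0 K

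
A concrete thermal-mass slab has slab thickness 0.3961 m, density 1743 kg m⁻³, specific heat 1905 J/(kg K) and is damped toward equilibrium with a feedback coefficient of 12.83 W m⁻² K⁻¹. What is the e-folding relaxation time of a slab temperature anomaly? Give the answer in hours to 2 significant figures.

28 hours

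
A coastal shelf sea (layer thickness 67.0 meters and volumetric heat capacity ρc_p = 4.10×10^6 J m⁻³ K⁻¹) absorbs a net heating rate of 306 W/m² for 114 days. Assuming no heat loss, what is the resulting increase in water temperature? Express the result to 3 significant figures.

Areal heat capacity C = ρc_p × D = 4.10×10^6 × 67.0 = 2.75×10^8 J/(m^2 K).
Net heat input Q = F Δt = 306 × (114 days × 86400 s/day) = 3.01×10^9 J/m².
ΔT = Q / C = 3.01×10^9 / 2.75×10^8 = 11.0 K.

11.0 K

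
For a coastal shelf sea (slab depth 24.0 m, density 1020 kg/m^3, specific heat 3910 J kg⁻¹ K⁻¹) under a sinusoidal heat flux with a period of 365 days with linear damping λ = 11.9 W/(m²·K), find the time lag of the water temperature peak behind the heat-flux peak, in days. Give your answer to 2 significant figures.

59 days

Areal heat capacity C = ρ c_p D = 1020 × 3910 × 24.0 = 9.57×10^7 J m⁻² K⁻¹.
ω = 2π / 3.15×10^7 s = 1.99×10^-7 s⁻¹.
Phase lag φ = arctan(Cω/λ) = arctan(19.1/11.9) = 1.01 rad.
Time lag = φ / ω = 1.01 / 1.99×10^-7 = 5.08×10^6 s = 58.8 days.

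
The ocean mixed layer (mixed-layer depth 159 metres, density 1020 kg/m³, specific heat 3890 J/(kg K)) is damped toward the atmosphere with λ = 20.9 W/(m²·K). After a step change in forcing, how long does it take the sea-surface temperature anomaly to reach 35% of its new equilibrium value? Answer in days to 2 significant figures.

Areal heat capacity C = ρ c_p D = 1020 × 3890 × 159 = 6.31×10^8 J/(m²·K).
τ = C / λ = 6.31×10^8 / 20.9 = 3.02×10^7 s.
Fraction reached: 1 − e^(−t/τ) = 0.35 ⇒ t = −τ ln(1 − 0.35) = τ × 0.431.
t = 1.30×10^7 s = 151 days.

150 days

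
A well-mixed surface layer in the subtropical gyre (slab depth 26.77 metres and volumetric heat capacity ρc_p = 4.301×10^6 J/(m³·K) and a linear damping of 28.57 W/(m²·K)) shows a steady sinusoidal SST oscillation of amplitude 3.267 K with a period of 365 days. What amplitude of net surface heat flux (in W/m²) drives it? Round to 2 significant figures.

Areal heat capacity C = ρc_p × D = 4.301×10^6 × 26.77 = 1.15×10^8 J/(m²·K).
ω = 2π / 3.15×10^7 s = 1.99×10^-7 s⁻¹.
√((Cω)² + λ²) = √((22.9)² + 28.57²) = 36.6 W/(m²·K).
F₀ = A × √((Cω)²+λ²) = 3.267 × 36.6 = 120 W/m².

120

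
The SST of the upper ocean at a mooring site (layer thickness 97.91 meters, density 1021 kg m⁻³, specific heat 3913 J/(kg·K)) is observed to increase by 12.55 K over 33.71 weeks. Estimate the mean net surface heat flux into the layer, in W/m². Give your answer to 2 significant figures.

240

Areal heat capacity C = ρ c_p D = 1021 × 3913 × 97.91 = 3.91×10^8 J/(m^2 K).
Required heat per unit area: Q = C ΔT = 3.91×10^8 × 12.55 = 4.91×10^9 J/m².
Flux F = Q / Δt = 4.91×10^9 / 2.04×10^7 s = 241 W/m².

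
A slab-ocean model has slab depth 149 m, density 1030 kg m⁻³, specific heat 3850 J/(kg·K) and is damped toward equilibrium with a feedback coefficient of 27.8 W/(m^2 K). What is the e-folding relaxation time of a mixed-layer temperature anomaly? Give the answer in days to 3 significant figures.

Areal heat capacity C = ρ c_p D = 1030 × 3850 × 149 = 5.91×10^8 J/(m^2 K).
Relaxation time τ = C / λ = 5.91×10^8 / 27.8 = 2.13×10^7 s.
In days: 2.13×10^7 s / (86400 s/day) = 246 days.

246 days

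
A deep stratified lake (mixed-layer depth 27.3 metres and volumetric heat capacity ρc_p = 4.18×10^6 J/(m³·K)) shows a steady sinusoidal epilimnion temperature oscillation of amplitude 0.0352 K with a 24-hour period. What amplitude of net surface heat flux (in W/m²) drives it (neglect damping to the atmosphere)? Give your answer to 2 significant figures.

290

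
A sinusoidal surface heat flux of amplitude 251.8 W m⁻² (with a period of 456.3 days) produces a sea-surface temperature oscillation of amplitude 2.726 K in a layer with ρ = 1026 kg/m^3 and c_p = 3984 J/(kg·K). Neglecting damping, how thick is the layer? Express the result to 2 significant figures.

140 m

ω = 2π / 3.94×10^7 s = 1.59×10^-7 s⁻¹.
Required C = F₀ / (A ω) = 251.8 / (2.726 × 1.59×10^-7) = 5.80×10^8 J/(m²·K).
D = C / (ρ c_p) = 5.80×10^8 / (1026 × 3984) = 142 m.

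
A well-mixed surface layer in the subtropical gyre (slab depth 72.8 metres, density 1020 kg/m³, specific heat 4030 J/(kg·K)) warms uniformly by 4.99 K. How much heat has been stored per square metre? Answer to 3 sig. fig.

Areal heat capacity C = ρ c_p D = 1020 × 4030 × 72.8 = 2.99×10^8 J/(m^2 K).
ΔQ = C ΔT = 2.99×10^8 × 4.99 = 1.49×10^9 J/m².

1.49×10^9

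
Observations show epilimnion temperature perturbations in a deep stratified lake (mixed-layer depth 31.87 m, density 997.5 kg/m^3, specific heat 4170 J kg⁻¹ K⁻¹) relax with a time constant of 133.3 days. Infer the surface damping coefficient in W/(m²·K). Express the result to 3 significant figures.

11.5

Areal heat capacity C = ρ c_p D = 997.5 × 4170 × 31.87 = 1.33×10^8 J m⁻² K⁻¹.
τ = 133.3 days = 1.15×10^7 s.
λ = C / τ = 1.33×10^8 / 1.15×10^7 = 11.5 W/(m²·K).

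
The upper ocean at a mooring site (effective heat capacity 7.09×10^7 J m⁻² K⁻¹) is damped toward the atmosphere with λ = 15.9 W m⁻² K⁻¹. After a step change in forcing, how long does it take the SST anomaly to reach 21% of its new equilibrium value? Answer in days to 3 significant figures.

Areal heat capacity C = 7.09×10^7 J m⁻² K⁻¹ (given).
τ = C / λ = 7.09×10^7 / 15.9 = 4.46×10^6 s.
Fraction reached: 1 − e^(−t/τ) = 0.21 ⇒ t = −τ ln(1 − 0.21) = τ × 0.236.
t = 1.05×10^6 s = 12.2 days.

12.2 days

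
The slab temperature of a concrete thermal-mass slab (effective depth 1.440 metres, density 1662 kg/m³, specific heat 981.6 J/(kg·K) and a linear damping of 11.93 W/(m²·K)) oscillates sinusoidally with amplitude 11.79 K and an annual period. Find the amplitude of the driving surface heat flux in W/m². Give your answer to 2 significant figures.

140

Areal heat capacity C = ρ c_p D = 1662 × 981.6 × 1.440 = 2.35×10^6 J/(m^2 K).
ω = 2π / 3.15×10^7 s = 1.99×10^-7 s⁻¹.
√((Cω)² + λ²) = √((0.468)² + 11.93²) = 11.9 W/(m²·K).
F₀ = A × √((Cω)²+λ²) = 11.79 × 11.9 = 141 W/m².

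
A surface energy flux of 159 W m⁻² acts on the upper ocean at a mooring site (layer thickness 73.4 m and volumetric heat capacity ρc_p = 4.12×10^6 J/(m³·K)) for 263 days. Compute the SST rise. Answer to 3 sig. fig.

11.9 K

Areal heat capacity C = ρc_p × D = 4.12×10^6 × 73.4 = 3.02×10^8 J/(m^2 K).
Net heat input Q = F Δt = 159 × (263 days × 86400 s/day) = 3.61×10^9 J/m².
ΔT = Q / C = 3.61×10^9 / 3.02×10^8 = 11.9 K.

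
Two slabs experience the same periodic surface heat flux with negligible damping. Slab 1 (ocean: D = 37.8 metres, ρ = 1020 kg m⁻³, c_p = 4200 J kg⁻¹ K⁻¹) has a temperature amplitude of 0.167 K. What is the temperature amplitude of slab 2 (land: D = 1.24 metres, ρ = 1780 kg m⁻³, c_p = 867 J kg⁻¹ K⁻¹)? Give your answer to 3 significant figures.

14.1 K

C_ocean = 1.62×10^8 J/(m²·K); C_land = 1.91×10^6 J/(m²·K).
A ∝ 1/C ⇒ A_land = A_ocean × C_ocean/C_land = 0.167 × 84.6 = 14.1 K.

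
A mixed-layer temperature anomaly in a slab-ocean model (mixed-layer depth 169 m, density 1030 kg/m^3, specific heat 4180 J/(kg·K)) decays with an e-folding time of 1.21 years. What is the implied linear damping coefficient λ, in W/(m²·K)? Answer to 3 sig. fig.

19.1

Areal heat capacity C = ρ c_p D = 1030 × 4180 × 169 = 7.28×10^8 J/(m²·K).
τ = 1.21 years = 3.82×10^7 s.
λ = C / τ = 7.28×10^8 / 3.82×10^7 = 19.1 W/(m²·K).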